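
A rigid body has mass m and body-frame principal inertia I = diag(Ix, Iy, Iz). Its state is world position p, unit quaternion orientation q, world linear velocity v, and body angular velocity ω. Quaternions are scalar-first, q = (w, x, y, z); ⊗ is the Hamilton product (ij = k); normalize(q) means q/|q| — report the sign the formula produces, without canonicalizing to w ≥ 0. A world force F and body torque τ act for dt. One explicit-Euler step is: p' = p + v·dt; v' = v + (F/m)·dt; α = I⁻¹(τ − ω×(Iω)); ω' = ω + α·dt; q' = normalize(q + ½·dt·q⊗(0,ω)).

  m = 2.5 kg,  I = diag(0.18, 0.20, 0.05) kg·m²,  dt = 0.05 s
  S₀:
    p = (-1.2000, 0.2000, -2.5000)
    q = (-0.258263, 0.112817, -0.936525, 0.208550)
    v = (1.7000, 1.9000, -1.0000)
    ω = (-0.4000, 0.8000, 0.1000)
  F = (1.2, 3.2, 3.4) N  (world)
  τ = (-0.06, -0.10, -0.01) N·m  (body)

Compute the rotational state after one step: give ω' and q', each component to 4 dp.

ω' = (-0.4133, 0.7763, 0.0964)
q' = (-0.2389, 0.1089, -0.9438, 0.2007)

α = I⁻¹(τ − ω×Iω) = (-0.2667, -0.4740, -0.0720)
ω + α·dt = (-0.4133, 0.7763, 0.0964)
q⊗(0,ω) = (0.7734918, -0.1571873, -0.3013121, -0.3101827)
updated quaternion q' = (-0.2389, 0.1089, -0.9438, 0.2007)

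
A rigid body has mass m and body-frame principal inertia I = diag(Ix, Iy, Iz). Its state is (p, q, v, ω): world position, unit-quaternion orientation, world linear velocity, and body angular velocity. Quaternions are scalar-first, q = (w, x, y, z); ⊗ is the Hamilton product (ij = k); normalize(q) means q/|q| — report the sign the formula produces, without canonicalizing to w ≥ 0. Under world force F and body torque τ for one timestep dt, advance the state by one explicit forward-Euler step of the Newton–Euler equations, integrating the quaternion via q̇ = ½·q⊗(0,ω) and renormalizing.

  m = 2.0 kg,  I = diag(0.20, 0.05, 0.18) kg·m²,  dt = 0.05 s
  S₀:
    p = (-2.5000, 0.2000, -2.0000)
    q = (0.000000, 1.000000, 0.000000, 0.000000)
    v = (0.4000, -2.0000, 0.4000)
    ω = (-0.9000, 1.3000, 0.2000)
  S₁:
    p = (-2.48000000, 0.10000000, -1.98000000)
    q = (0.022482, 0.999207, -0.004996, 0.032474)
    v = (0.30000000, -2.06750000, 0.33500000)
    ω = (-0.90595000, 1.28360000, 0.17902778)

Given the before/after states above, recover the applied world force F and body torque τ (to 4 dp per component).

v₁ − v₀ = (-0.10000000, -0.06750000, -0.06500000)
m·(v₁−v₀)/dt = (-4.0000, -2.7000, -2.6000)
Δω = ω₁−ω₀ = (-0.00595000, -0.01640000, -0.02097222)
ω₀×(Iω₀) = (0.0338, -0.0036, 0.1755)
applied torque τ = (0.0100, -0.0200, 0.1000)

F = (-4.0000, -2.7000, -2.6000)
τ = (0.0100, -0.0200, 0.1000)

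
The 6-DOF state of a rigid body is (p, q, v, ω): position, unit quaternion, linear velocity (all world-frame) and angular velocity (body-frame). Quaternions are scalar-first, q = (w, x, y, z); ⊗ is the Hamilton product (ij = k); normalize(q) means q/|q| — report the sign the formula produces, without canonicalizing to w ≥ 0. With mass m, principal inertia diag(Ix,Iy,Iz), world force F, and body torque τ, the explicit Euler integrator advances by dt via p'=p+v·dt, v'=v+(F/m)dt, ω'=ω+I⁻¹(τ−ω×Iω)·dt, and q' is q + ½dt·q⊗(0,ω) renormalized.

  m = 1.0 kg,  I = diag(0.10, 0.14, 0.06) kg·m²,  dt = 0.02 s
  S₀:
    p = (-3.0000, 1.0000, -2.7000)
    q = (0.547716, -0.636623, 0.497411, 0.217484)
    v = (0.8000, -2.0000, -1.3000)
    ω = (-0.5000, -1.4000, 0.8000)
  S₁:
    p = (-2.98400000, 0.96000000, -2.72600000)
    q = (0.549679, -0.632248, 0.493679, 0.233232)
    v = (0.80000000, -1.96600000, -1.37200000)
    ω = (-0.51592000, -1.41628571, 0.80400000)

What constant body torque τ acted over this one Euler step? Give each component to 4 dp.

ω₁ − ω₀ = (-0.01592000, -0.01628571, 0.00400000)
gyro term ω₀×Iω₀ = (0.0896, -0.0160, 0.0280)
applied torque τ = (0.0100, -0.1300, 0.0400)

τ = (0.0100, -0.1300, 0.0400)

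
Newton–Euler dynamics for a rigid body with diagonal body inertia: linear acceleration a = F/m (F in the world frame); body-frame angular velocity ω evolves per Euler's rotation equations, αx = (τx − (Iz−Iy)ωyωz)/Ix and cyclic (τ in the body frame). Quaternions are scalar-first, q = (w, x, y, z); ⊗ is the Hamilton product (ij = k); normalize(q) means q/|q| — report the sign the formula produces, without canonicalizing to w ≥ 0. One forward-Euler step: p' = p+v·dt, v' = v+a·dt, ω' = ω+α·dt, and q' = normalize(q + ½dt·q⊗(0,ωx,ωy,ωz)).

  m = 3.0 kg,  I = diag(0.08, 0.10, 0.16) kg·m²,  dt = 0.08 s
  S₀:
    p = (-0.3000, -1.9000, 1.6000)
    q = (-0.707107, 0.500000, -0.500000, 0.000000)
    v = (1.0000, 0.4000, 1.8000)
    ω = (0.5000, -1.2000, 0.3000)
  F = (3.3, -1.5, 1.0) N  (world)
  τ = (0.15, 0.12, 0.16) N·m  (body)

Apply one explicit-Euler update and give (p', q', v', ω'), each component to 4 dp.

gyro term ω×Iω = (-0.0216, -0.0120, -0.0120)
α = I⁻¹(τ − ω×Iω) = (2.1450, 1.3200, 1.0750)
ω' = ω + α·dt = (0.6716, -1.0944, 0.3860)
2q̇ = q⊗(0,ω) = (-0.8500000, -0.5035535, 0.6985284, -0.5621321)
q + ½dt·q⊗(0,ω), renormalized = (-0.7401, 0.4792, -0.4714, -0.0225)
linear accel F/m = (1.1000, -0.5000, 0.3333)
p' = p + v·dt = (-0.2200, -1.8680, 1.7440)
new velocity v' = (1.0880, 0.3600, 1.8267)

p' = (-0.2200, -1.8680, 1.7440)
q' = (-0.7401, 0.4792, -0.4714, -0.0225)
v' = (1.0880, 0.3600, 1.8267)
ω' = (0.6716, -1.0944, 0.3860)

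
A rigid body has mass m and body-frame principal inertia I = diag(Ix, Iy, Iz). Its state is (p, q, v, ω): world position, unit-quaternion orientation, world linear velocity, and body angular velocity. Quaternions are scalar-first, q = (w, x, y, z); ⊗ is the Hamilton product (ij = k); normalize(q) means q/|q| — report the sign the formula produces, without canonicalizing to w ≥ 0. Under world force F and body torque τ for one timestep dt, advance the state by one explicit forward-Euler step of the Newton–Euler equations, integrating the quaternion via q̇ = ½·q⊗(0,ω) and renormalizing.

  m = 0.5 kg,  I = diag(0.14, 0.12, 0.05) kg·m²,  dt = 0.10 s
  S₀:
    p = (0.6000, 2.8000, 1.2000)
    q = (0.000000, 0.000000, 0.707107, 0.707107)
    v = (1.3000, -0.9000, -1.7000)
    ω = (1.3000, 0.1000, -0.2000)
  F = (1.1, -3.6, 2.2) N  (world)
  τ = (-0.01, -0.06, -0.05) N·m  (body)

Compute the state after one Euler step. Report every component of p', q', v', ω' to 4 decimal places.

p' = (0.7300, 2.7100, 1.0300)
q' = (0.0035, -0.0106, 0.7514, 0.6597)
v' = (1.5200, -1.6200, -1.2600)
ω' = (1.2919, 0.0695, -0.2948)

a = F/m = (2.2000, -7.2000, 4.4000)
p' = p + v·dt = (0.7300, 2.7100, 1.0300)
v' = v + a·dt = (1.5200, -1.6200, -1.2600)
precession coupling ω×(Iω) = (0.0014, -0.0234, -0.0026)
α = I⁻¹(τ − ω×Iω) = (-0.0814, -0.3050, -0.9480)
ω' = ω + α·dt = (1.2919, 0.0695, -0.2948)
Hamilton product q⊗(0,ω) = (0.0707107, -0.2121321, 0.9192391, -0.9192391)
q' = normalize(q + ½dt·q⊗(0,ω)) = (0.0035, -0.0106, 0.7514, 0.6597)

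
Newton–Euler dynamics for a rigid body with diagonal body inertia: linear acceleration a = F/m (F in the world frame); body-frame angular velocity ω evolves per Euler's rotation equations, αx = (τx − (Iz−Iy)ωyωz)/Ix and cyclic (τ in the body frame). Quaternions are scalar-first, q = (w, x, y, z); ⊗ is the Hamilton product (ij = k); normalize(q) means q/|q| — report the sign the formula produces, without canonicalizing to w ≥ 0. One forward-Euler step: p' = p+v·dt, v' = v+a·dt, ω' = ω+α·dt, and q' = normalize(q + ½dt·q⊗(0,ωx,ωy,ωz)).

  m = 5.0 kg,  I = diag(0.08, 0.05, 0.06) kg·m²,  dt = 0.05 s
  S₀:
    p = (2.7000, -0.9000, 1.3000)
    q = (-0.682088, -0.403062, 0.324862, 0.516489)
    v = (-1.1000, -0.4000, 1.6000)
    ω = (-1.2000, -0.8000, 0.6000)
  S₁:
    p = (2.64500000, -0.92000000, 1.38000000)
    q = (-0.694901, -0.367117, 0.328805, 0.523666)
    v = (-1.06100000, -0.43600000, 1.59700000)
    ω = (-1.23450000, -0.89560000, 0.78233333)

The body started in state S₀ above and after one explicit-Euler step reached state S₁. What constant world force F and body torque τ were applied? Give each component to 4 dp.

Δv = v₁−v₀ = (0.03900000, -0.03600000, -0.00300000)
m·(v₁−v₀)/dt = (3.9000, -3.6000, -0.3000)
ω₁ − ω₀ = (-0.03450000, -0.09560000, 0.18233333)
applied torque τ = (-0.0600, -0.1100, 0.1900)

F = (3.9000, -3.6000, -0.3000)
τ = (-0.0600, -0.1100, 0.1900)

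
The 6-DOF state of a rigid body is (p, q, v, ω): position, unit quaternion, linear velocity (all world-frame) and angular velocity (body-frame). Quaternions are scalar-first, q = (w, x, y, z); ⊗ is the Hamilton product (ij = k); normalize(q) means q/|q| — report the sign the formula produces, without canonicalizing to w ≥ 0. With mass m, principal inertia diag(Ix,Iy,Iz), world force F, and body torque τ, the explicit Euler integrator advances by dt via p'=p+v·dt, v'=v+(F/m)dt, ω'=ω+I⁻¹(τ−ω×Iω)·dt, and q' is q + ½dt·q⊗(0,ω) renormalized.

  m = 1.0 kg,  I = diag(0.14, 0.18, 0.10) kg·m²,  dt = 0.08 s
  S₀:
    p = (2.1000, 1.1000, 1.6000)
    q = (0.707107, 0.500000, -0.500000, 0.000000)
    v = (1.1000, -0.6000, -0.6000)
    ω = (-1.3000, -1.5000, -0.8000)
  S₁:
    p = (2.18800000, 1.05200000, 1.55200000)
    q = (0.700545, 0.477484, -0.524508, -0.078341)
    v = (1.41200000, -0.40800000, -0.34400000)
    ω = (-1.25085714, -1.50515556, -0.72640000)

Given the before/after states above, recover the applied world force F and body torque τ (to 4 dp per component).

F = (3.9000, 2.4000, 3.2000)
τ = (-0.0100, 0.0300, 0.1700)

rate change Δω = (0.04914286, -0.00515556, 0.07360000)
gyro term ω₀×Iω₀ = (-0.0960, 0.0416, 0.0780)
I·α + gyro = (-0.0100, 0.0300, 0.1700)
Δv = v₁−v₀ = (0.31200000, 0.19200000, 0.25600000)
F = m·Δv/dt = (3.9000, 2.4000, 3.2000)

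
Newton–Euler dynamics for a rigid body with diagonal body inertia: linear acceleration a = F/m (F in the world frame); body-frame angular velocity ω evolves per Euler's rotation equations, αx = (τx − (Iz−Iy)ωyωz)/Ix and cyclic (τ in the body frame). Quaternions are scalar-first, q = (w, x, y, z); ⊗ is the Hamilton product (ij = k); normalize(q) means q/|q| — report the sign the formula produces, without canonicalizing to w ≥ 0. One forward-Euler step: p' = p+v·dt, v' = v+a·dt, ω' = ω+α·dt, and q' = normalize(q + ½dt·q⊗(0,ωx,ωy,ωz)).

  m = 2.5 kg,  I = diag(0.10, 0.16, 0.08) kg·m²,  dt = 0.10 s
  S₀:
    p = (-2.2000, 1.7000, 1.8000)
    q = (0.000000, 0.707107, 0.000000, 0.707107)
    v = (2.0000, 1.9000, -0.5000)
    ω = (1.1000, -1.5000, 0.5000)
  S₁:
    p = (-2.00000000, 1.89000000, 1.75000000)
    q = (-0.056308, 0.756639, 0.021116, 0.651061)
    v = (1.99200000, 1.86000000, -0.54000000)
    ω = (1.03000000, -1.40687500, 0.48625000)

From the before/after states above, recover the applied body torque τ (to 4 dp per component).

τ = (-0.0100, 0.1600, -0.1100)

ω₁ − ω₀ = (-0.07000000, 0.09312500, -0.01375000)
gyro term ω₀×Iω₀ = (0.0600, 0.0110, -0.0990)
τ = I·(Δω/dt) + ω₀×(Iω₀) = (-0.0100, 0.1600, -0.1100)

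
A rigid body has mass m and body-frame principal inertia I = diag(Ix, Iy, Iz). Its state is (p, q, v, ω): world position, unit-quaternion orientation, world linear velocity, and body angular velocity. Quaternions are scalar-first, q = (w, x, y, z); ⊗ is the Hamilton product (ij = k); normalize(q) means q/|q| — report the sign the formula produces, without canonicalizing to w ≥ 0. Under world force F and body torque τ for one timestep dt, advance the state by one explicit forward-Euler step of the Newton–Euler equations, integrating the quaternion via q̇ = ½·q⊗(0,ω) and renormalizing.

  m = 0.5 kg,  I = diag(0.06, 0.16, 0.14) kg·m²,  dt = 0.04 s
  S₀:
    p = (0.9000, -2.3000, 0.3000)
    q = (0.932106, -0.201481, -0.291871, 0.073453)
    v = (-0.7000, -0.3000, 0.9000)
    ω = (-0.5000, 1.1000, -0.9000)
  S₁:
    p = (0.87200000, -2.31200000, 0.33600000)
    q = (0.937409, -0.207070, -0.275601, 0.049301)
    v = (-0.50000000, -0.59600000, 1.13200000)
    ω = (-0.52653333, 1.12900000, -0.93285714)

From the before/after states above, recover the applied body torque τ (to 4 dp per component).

τ = (-0.0200, 0.0800, -0.1700)

ω₁ − ω₀ = (-0.02653333, 0.02900000, -0.03285714)
I·α + gyro = (-0.0200, 0.0800, -0.1700)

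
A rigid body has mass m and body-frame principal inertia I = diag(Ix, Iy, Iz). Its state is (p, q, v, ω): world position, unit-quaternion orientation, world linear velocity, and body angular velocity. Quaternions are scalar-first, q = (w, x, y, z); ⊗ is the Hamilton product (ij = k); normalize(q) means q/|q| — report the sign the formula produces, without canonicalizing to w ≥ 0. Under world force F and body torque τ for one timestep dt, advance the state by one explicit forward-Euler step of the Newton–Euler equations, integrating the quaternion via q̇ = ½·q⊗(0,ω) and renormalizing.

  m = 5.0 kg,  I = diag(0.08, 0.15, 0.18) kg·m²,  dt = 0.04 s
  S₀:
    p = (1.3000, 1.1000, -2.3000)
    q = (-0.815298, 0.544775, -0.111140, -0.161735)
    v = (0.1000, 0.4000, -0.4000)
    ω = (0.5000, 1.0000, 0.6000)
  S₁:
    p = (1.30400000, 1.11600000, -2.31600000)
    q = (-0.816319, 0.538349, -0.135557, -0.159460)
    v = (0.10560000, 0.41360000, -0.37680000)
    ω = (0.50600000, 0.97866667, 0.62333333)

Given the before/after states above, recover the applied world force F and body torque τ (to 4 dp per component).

v₁ − v₀ = (0.00560000, 0.01360000, 0.02320000)
m·(v₁−v₀)/dt = (0.7000, 1.7000, 2.9000)
Δω = ω₁−ω₀ = (0.00600000, -0.02133333, 0.02333333)
applied torque τ = (0.0300, -0.1100, 0.1400)

F = (0.7000, 1.7000, 2.9000)
τ = (0.0300, -0.1100, 0.1400)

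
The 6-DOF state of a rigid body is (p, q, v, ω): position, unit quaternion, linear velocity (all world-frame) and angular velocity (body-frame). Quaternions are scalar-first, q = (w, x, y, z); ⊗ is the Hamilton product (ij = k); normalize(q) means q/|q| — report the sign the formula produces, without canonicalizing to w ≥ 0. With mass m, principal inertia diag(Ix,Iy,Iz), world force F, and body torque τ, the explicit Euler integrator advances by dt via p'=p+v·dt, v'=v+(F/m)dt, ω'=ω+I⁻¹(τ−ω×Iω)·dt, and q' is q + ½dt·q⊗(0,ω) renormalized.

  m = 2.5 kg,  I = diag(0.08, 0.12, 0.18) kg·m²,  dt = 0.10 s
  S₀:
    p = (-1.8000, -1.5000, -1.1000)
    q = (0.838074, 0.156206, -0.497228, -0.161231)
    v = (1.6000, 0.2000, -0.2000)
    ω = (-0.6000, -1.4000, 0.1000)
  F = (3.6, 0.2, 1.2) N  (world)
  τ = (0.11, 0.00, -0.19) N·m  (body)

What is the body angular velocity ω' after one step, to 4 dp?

ω' = (-0.4520, -1.4050, -0.0242)

precession coupling ω×(Iω) = (-0.0084, 0.0060, 0.0336)
(τ − ω×Iω)/I = (1.4800, -0.0500, -1.2422)
ω + α·dt = (-0.4520, -1.4050, -0.0242)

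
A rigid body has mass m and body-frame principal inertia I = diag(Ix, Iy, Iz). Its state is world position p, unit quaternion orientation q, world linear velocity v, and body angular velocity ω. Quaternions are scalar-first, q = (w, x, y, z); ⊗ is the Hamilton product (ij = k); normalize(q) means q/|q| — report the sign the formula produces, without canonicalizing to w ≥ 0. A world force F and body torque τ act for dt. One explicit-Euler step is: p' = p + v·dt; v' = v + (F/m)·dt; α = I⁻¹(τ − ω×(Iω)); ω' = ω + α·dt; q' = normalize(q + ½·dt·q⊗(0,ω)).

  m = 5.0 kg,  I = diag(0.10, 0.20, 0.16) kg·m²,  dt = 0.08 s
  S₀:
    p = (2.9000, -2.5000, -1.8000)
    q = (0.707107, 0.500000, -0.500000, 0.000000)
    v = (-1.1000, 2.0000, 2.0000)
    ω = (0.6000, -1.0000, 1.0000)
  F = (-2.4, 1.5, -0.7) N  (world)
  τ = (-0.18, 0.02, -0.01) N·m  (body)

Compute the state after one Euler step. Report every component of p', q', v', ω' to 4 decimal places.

a = (-0.4800, 0.3000, -0.1400)
new position p' = (2.8120, -2.3400, -1.6400)
new velocity v' = (-1.1384, 2.0240, 1.9888)
ω×(Iω) gyroscopic = (0.0400, -0.0360, -0.0600)
angular accel α = (-2.2000, 0.2800, 0.3125)
new body rate ω' = (0.4240, -0.9776, 1.0250)
Hamilton product q⊗(0,ω) = (-0.8000000, -0.0757358, -1.2071070, 0.5071070)
updated quaternion q' = (0.6738, 0.4960, -0.5473, 0.0202)

p' = (2.8120, -2.3400, -1.6400)
q' = (0.6738, 0.4960, -0.5473, 0.0202)
v' = (-1.1384, 2.0240, 1.9888)
ω' = (0.4240, -0.9776, 1.0250)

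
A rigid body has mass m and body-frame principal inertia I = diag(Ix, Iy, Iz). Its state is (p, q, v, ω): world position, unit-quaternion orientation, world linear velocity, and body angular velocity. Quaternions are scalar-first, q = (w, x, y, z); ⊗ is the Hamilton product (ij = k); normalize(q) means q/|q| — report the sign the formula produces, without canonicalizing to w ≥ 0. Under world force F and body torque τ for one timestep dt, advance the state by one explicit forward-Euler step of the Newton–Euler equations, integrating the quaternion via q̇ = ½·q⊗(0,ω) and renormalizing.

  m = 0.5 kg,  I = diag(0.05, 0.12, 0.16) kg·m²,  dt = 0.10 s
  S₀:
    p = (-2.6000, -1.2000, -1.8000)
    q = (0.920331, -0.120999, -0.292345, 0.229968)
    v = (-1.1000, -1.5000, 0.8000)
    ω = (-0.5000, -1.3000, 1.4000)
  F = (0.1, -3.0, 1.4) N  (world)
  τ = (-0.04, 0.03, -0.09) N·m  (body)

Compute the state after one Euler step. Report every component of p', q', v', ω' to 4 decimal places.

p' = (-2.7100, -1.3500, -1.7200)
q' = (0.8779, -0.1488, -0.3478, 0.2935)
v' = (-1.0800, -2.1000, 1.0800)
ω' = (-0.4344, -1.3392, 1.3153)

α = I⁻¹(τ − ω×Iω) = (0.6560, -0.3917, -0.8469)
ω + α·dt = (-0.4344, -1.3392, 1.3153)
2q̇ = q⊗(0,ω) = (-0.7625032, -0.5704901, -1.1420157, 1.2995896)
q + ½dt·q⊗(0,ω), renormalized = (0.8779, -0.1488, -0.3478, 0.2935)
new position p' = (-2.7100, -1.3500, -1.7200)
v + (F/m)dt = (-1.0800, -2.1000, 1.0800)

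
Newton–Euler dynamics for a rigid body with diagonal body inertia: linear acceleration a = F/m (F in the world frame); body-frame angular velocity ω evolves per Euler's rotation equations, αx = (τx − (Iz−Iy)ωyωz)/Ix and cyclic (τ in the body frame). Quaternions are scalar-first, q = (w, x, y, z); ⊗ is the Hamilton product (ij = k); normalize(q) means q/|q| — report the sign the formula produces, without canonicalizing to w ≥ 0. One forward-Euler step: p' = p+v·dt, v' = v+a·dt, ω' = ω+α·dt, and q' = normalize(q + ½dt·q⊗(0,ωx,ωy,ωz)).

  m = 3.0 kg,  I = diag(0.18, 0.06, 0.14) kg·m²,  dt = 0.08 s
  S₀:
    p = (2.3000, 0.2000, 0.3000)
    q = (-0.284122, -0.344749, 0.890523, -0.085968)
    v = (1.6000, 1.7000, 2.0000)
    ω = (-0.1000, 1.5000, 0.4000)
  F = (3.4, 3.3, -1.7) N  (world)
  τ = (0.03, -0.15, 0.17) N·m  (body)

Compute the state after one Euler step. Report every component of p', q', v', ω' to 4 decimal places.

a = (1.1333, 1.1000, -0.5667)
p' = p + v·dt = (2.4280, 0.3360, 0.4600)
new velocity v' = (1.6907, 1.7880, 1.9547)
angular accel α = (-0.1000, -2.4733, 1.0857)
new body rate ω' = (-0.1080, 1.3021, 0.4869)
2q̇ = q⊗(0,ω) = (-1.3358722, 0.5135734, -0.2796866, -0.5417200)
q + ½dt·q⊗(0,ω), renormalized = (-0.3369, -0.3236, 0.8776, -0.1074)

p' = (2.4280, 0.3360, 0.4600)
q' = (-0.3369, -0.3236, 0.8776, -0.1074)
v' = (1.6907, 1.7880, 1.9547)
ω' = (-0.1080, 1.3021, 0.4869)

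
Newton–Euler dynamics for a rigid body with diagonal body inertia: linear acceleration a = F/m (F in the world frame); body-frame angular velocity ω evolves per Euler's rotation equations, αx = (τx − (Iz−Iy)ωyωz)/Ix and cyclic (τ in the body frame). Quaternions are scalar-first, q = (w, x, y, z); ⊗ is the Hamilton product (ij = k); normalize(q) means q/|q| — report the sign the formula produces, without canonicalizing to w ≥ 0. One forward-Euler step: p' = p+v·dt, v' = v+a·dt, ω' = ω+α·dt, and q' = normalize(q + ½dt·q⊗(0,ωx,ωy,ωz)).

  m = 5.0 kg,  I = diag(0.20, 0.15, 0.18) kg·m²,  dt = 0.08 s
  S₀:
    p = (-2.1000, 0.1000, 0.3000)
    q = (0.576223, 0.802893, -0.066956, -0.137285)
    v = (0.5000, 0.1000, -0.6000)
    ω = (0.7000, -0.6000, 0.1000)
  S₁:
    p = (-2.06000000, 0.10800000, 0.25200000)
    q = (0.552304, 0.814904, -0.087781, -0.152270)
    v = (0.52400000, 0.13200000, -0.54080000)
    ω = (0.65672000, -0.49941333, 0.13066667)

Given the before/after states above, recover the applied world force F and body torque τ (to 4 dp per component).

F = (1.5000, 2.0000, 3.7000)
τ = (-0.1100, 0.1900, 0.0900)

v₁ − v₀ = (0.02400000, 0.03200000, 0.05920000)
F = m·Δv/dt = (1.5000, 2.0000, 3.7000)
ω₁ − ω₀ = (-0.04328000, 0.10058667, 0.03066667)
I·α + gyro = (-0.1100, 0.1900, 0.0900)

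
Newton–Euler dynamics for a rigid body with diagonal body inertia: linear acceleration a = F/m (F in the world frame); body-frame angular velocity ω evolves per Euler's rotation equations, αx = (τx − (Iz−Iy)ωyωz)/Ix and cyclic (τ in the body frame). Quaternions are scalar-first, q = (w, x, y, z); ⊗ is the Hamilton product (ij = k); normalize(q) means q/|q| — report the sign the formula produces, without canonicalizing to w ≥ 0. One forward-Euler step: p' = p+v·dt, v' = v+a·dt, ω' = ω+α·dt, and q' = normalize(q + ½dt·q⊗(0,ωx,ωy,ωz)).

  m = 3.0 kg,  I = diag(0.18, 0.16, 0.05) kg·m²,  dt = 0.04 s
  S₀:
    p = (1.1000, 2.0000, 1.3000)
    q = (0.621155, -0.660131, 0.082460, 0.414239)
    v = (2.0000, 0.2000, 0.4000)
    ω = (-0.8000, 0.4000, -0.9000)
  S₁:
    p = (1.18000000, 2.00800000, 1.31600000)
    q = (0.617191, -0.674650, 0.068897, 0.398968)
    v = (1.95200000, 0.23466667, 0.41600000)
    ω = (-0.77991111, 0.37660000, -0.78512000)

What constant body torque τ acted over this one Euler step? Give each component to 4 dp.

rate change Δω = (0.02008889, -0.02340000, 0.11488000)
gyro term ω₀×Iω₀ = (0.0396, 0.0936, 0.0064)
I·α + gyro = (0.1300, 0.0000, 0.1500)

τ = (0.1300, 0.0000, 0.1500)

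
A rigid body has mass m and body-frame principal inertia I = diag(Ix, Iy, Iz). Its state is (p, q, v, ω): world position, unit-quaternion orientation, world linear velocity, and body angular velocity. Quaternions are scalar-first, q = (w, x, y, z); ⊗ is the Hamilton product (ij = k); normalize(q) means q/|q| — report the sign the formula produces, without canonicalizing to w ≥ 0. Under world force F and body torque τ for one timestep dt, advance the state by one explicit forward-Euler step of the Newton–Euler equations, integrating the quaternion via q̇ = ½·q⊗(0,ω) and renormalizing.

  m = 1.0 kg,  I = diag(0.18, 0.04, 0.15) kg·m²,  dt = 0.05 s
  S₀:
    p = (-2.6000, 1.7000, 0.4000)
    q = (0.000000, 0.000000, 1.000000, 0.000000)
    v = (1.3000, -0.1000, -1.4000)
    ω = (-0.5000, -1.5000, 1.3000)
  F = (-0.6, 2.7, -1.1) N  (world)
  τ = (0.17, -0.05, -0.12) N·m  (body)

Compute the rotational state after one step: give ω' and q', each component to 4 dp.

ω×(Iω) gyroscopic = (-0.2145, -0.0195, -0.1050)
angular accel α = (2.1361, -0.7625, -0.1000)
ω' = ω + α·dt = (-0.3932, -1.5381, 1.2950)
q⊗(0,ω) = (1.5000000, 1.3000000, 0.0000000, 0.5000000)
q + ½dt·q⊗(0,ω), renormalized = (0.0375, 0.0325, 0.9987, 0.0125)

ω' = (-0.3932, -1.5381, 1.2950)
q' = (0.0375, 0.0325, 0.9987, 0.0125)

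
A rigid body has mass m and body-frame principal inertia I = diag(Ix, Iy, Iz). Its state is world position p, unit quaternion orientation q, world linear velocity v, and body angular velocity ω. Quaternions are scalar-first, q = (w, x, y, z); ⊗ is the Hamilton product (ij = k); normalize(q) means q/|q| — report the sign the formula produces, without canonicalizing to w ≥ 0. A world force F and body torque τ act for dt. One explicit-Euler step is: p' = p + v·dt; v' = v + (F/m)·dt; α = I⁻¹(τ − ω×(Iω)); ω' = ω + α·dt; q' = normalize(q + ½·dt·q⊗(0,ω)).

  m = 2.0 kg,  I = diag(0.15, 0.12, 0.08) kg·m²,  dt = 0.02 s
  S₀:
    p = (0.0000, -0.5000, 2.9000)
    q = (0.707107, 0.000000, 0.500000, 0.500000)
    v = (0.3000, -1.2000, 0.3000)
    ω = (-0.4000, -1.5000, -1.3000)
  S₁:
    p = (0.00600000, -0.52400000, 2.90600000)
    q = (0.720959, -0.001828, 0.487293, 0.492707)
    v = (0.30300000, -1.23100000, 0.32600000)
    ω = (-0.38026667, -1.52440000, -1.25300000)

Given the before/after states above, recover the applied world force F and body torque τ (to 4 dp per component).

F = (0.3000, -3.1000, 2.6000)
τ = (0.0700, -0.1100, 0.1700)

v₁ − v₀ = (0.00300000, -0.03100000, 0.02600000)
applied force F = (0.3000, -3.1000, 2.6000)
Δω = ω₁−ω₀ = (0.01973333, -0.02440000, 0.04700000)
gyro term ω₀×Iω₀ = (-0.0780, 0.0364, -0.0180)
applied torque τ = (0.0700, -0.1100, 0.1700)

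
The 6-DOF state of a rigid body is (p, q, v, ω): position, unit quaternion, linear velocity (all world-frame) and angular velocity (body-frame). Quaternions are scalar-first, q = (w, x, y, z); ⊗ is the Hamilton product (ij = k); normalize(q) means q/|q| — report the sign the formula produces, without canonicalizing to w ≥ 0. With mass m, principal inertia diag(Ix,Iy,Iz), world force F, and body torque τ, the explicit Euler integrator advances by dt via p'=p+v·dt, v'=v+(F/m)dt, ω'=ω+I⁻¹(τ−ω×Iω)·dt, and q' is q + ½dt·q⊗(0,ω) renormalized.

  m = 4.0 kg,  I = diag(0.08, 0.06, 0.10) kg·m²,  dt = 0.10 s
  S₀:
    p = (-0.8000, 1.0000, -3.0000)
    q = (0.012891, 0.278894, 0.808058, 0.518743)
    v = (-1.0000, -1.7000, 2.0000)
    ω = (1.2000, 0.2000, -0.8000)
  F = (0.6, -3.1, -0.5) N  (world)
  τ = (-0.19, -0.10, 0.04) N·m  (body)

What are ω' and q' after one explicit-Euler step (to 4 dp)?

ω×(Iω) gyroscopic = (-0.0064, 0.0192, -0.0048)
α = I⁻¹(τ − ω×Iω) = (-2.2950, -1.9867, 0.4480)
new body rate ω' = (0.9705, 0.0013, -0.7552)
2q̇ = q⊗(0,ω) = (-0.0812900, -0.7347258, 0.8481850, -0.9242036)
q + ½dt·q⊗(0,ω), renormalized = (0.0088, 0.2415, 0.8482, 0.4713)

ω' = (0.9705, 0.0013, -0.7552)
q' = (0.0088, 0.2415, 0.8482, 0.4713)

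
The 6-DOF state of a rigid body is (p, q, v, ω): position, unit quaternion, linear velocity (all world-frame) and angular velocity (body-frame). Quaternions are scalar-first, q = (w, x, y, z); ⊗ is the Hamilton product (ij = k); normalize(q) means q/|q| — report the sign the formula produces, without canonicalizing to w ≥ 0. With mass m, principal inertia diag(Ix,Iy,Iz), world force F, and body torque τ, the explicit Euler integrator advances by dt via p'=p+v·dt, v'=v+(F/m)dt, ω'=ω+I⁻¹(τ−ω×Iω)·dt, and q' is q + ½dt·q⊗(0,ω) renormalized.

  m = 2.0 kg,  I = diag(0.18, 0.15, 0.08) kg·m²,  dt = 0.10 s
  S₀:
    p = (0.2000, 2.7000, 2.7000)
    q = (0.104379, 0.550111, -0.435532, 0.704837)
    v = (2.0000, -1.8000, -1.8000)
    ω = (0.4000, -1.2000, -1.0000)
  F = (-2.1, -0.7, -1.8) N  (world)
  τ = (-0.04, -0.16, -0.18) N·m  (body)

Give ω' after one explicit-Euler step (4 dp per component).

precession coupling ω×(Iω) = (-0.0840, -0.0400, 0.0144)
angular accel α = (0.2444, -0.8000, -2.4300)
ω' = ω + α·dt = (0.4244, -1.2800, -1.2430)

ω' = (0.4244, -1.2800, -1.2430)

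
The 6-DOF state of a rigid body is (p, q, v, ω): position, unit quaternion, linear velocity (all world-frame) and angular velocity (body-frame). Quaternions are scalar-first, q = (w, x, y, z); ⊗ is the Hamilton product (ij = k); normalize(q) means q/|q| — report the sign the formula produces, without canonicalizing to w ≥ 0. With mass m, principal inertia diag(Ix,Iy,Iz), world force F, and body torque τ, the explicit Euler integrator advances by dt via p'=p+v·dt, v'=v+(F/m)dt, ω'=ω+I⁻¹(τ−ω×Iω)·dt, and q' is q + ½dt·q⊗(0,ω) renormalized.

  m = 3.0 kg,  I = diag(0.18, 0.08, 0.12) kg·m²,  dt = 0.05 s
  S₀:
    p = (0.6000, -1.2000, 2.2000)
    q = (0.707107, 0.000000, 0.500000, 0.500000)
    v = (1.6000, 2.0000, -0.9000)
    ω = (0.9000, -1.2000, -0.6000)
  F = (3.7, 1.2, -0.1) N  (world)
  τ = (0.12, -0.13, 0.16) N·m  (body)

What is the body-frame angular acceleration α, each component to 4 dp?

ω×(Iω) gyroscopic = (0.0288, -0.0324, 0.1080)
(τ − ω×Iω)/I = (0.5067, -1.2200, 0.4333)

α = (0.5067, -1.2200, 0.4333)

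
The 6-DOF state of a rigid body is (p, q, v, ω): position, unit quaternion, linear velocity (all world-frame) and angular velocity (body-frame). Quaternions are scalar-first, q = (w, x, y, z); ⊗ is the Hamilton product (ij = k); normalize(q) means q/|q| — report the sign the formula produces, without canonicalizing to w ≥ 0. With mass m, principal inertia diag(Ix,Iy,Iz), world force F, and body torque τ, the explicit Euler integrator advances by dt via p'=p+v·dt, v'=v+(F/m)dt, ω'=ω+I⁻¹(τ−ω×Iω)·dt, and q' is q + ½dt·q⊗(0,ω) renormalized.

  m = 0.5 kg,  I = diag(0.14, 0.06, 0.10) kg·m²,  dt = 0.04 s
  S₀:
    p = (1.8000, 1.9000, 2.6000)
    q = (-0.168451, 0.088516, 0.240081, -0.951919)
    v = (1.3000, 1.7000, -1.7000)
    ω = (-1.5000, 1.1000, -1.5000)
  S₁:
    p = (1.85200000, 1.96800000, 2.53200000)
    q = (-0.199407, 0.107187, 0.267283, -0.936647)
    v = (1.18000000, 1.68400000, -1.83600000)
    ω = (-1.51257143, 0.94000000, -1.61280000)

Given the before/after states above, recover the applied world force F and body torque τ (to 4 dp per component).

F = (-1.5000, -0.2000, -1.7000)
τ = (-0.1100, -0.1500, -0.1500)

Δω = ω₁−ω₀ = (-0.01257143, -0.16000000, -0.11280000)
gyro term ω₀×Iω₀ = (-0.0660, 0.0900, 0.1320)
applied torque τ = (-0.1100, -0.1500, -0.1500)
velocity change Δv = (-0.12000000, -0.01600000, -0.13600000)
applied force F = (-1.5000, -0.2000, -1.7000)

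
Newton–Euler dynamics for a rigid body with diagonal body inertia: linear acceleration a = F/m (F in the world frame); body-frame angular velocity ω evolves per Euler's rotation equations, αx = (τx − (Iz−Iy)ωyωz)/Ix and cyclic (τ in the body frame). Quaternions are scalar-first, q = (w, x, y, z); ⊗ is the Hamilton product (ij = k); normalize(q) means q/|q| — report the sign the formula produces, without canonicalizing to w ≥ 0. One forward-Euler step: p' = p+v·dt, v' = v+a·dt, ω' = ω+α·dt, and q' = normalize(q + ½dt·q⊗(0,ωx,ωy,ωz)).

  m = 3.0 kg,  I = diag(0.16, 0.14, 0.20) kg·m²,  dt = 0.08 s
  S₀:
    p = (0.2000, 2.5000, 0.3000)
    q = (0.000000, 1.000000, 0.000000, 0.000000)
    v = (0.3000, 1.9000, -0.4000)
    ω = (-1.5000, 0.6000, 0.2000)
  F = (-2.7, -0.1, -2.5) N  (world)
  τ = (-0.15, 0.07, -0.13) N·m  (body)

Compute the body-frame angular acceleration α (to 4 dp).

ω×(Iω) gyroscopic = (0.0072, 0.0120, 0.0180)
α = I⁻¹(τ − ω×Iω) = (-0.9825, 0.4143, -0.7400)

α = (-0.9825, 0.4143, -0.7400)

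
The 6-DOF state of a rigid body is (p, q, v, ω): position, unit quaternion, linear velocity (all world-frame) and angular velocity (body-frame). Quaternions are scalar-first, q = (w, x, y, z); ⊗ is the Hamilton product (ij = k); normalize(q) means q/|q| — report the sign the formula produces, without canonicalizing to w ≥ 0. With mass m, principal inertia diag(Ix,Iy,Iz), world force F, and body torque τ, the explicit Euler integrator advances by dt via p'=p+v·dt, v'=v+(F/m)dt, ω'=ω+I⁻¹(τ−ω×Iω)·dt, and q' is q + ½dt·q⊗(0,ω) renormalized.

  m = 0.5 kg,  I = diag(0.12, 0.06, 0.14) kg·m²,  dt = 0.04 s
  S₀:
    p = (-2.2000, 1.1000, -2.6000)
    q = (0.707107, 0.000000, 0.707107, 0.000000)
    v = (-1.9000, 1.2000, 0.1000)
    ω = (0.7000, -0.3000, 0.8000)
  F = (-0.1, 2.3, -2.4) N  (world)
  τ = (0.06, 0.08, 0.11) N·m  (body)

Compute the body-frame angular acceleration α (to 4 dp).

α = (0.6600, 1.5200, 0.6957)

gyro term ω×Iω = (-0.0192, -0.0112, 0.0126)
angular accel α = (0.6600, 1.5200, 0.6957)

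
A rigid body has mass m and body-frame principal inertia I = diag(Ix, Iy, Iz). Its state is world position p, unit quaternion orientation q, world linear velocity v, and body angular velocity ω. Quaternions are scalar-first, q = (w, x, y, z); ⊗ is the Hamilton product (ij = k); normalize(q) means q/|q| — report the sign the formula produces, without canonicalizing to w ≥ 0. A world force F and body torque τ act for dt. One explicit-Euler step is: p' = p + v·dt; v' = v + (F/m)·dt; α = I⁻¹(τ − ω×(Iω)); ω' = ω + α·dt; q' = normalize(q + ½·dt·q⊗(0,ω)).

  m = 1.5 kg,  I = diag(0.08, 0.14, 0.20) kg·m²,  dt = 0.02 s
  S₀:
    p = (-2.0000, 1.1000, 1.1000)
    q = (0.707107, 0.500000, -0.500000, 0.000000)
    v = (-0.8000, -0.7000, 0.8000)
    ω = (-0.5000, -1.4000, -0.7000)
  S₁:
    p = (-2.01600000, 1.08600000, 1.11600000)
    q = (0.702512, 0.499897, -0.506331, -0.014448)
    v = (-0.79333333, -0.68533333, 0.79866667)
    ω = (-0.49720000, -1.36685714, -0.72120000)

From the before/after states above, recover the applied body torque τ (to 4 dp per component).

τ = (0.0700, 0.1900, -0.1700)

Δω = ω₁−ω₀ = (0.00280000, 0.03314286, -0.02120000)
ω₀×(Iω₀) = (0.0588, -0.0420, 0.0420)
I·α + gyro = (0.0700, 0.1900, -0.1700)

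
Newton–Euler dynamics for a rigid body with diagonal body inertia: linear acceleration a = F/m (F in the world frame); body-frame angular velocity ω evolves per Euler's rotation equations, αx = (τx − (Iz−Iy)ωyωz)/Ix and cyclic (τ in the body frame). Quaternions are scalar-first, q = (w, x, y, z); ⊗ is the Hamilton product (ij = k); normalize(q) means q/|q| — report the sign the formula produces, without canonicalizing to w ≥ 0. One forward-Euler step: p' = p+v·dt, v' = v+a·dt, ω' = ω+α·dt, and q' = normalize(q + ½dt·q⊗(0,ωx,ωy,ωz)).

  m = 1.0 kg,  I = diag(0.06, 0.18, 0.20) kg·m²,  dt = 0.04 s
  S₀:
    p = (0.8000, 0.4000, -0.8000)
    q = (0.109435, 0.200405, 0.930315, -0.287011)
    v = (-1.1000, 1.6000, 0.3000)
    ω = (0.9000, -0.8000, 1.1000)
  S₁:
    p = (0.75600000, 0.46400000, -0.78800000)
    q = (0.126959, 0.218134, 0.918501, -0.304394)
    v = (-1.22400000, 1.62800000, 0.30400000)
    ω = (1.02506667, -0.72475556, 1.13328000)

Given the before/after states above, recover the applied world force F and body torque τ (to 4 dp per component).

F = (-3.1000, 0.7000, 0.1000)
τ = (0.1700, 0.2000, 0.0800)

Δω = ω₁−ω₀ = (0.12506667, 0.07524444, 0.03328000)
gyro term ω₀×Iω₀ = (-0.0176, -0.1386, -0.0864)
τ = I·(Δω/dt) + ω₀×(Iω₀) = (0.1700, 0.2000, 0.0800)
velocity change Δv = (-0.12400000, 0.02800000, 0.00400000)
F = m·Δv/dt = (-3.1000, 0.7000, 0.1000)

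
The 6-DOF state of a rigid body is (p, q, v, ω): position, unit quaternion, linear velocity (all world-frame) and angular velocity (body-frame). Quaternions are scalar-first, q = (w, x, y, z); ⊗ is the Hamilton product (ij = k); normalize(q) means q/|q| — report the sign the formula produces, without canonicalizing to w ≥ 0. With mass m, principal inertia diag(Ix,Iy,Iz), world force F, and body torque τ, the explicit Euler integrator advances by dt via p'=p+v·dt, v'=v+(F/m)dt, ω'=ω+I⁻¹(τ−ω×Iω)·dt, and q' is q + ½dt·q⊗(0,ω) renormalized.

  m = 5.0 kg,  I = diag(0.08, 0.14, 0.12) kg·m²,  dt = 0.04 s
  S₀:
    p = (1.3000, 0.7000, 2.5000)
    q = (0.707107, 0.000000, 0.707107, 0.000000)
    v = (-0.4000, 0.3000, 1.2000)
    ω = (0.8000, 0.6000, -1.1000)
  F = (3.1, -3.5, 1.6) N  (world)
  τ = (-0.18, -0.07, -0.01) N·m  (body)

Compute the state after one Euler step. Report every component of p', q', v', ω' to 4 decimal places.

p' = (1.2840, 0.7120, 2.5480)
q' = (0.6983, -0.0042, 0.7153, -0.0269)
v' = (-0.3752, 0.2720, 1.2128)
ω' = (0.7034, 0.5699, -1.1129)

(τ − ω×Iω)/I = (-2.4150, -0.7514, -0.3233)
ω' = ω + α·dt = (0.7034, 0.5699, -1.1129)
Hamilton product q⊗(0,ω) = (-0.4242642, -0.2121321, 0.4242642, -1.3435033)
updated quaternion q' = (0.6983, -0.0042, 0.7153, -0.0269)
a = (0.6200, -0.7000, 0.3200)
p' = p + v·dt = (1.2840, 0.7120, 2.5480)
new velocity v' = (-0.3752, 0.2720, 1.2128)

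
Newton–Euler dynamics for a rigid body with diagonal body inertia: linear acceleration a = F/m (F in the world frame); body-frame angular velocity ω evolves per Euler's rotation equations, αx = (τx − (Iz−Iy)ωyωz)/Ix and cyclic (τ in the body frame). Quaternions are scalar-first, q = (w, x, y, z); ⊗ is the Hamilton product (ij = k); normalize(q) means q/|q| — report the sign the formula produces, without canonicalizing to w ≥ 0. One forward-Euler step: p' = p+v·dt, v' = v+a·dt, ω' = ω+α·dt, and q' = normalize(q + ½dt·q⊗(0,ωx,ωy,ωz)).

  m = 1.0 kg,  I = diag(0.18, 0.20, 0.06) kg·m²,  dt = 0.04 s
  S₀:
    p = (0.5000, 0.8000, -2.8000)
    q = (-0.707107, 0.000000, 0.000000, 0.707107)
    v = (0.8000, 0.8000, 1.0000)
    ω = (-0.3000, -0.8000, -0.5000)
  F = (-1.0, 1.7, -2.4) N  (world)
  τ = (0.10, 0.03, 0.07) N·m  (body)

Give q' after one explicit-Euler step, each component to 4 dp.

q⊗(0,ω) = (0.3535535, 0.7778177, 0.3535535, 0.3535535)
updated quaternion q' = (-0.6999, 0.0156, 0.0071, 0.7140)

q' = (-0.6999, 0.0156, 0.0071, 0.7140)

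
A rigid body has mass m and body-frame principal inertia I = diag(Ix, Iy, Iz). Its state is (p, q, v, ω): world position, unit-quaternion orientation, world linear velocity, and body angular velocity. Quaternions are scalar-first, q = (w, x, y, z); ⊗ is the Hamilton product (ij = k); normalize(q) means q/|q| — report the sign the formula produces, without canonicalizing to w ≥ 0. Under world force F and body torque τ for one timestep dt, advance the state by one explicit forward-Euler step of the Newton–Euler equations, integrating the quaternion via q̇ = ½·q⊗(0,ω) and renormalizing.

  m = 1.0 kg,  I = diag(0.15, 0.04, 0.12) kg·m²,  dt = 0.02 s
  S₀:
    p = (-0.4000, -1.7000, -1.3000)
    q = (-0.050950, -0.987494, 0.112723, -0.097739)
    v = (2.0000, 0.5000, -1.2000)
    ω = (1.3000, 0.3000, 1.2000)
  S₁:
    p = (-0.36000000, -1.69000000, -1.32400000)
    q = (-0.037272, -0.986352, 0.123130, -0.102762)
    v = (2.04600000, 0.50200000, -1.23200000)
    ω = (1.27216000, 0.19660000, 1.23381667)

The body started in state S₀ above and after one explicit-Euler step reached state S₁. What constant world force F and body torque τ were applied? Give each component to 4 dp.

F = (2.3000, 0.1000, -1.6000)
τ = (-0.1800, -0.1600, 0.1600)

v₁ − v₀ = (0.04600000, 0.00200000, -0.03200000)
F = m·Δv/dt = (2.3000, 0.1000, -1.6000)
rate change Δω = (-0.02784000, -0.10340000, 0.03381667)
applied torque τ = (-0.1800, -0.1600, 0.1600)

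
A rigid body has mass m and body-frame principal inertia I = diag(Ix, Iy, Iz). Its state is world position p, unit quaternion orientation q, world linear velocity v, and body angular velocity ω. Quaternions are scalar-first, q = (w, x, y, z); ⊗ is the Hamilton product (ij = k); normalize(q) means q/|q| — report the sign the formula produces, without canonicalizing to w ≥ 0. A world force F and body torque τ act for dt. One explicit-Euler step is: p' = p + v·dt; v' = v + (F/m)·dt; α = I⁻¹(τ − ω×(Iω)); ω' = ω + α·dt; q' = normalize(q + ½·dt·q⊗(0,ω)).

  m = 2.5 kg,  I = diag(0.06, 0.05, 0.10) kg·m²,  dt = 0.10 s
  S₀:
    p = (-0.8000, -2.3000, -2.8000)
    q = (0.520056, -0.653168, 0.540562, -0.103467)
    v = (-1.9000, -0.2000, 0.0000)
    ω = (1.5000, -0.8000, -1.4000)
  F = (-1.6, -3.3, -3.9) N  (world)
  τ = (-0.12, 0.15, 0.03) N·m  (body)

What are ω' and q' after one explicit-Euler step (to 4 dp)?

ω×(Iω) gyroscopic = (0.0560, 0.0840, 0.0120)
α = I⁻¹(τ − ω×Iω) = (-2.9333, 1.3200, 0.1800)
new body rate ω' = (1.2067, -0.6680, -1.3820)
Hamilton product q⊗(0,ω) = (1.2673478, -0.0594764, -1.4856805, -1.0163870)
q + ½dt·q⊗(0,ω), renormalized = (0.5799, -0.6522, 0.4635, -0.1534)

ω' = (1.2067, -0.6680, -1.3820)
q' = (0.5799, -0.6522, 0.4635, -0.1534)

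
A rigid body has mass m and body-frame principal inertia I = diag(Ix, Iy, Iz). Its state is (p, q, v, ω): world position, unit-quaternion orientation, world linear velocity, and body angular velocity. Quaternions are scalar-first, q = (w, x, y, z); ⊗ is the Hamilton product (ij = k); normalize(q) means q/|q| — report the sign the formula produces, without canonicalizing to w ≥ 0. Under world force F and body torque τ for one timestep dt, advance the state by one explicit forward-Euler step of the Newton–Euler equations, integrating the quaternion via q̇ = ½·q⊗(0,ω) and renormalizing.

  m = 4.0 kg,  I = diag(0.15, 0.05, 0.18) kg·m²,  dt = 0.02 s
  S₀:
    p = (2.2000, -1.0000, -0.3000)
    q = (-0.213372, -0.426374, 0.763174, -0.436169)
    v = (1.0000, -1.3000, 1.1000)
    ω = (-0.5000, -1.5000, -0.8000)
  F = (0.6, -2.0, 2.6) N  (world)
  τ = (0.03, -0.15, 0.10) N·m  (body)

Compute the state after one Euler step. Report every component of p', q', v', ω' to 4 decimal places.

p' = (2.2200, -1.0260, -0.2780)
q' = (-0.2075, -0.4379, 0.7650, -0.4242)
v' = (1.0030, -1.3100, 1.1130)
ω' = (-0.5168, -1.5552, -0.7806)

(τ − ω×Iω)/I = (-0.8400, -2.7600, 0.9722)
new body rate ω' = (-0.5168, -1.5552, -0.7806)
Hamilton product q⊗(0,ω) = (0.5826388, -1.1581067, 0.1970433, 1.1918456)
updated quaternion q' = (-0.2075, -0.4379, 0.7650, -0.4242)
linear accel F/m = (0.1500, -0.5000, 0.6500)
p' = p + v·dt = (2.2200, -1.0260, -0.2780)
v + (F/m)dt = (1.0030, -1.3100, 1.1130)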